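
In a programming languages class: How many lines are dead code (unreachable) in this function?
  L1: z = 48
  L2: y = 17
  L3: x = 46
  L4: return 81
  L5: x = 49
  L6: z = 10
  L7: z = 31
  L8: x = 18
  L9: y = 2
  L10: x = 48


Analyzing control flow:
  L1: reachable (before return)
  L2: reachable (before return)
  L3: reachable (before return)
  L4: reachable (return statement)
  L5: DEAD (after return at L4)
  L6: DEAD (after return at L4)
  L7: DEAD (after return at L4)
  L8: DEAD (after return at L4)
  L9: DEAD (after return at L4)
  L10: DEAD (after return at L4)
Return at L4, total lines = 10
Dead lines: L5 through L10
Count: 6

6


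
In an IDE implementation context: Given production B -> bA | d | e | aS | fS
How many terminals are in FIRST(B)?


Production: B -> bA | d | e | aS | fS
Examining each alternative for leading terminals:
  B -> bA : first terminal = 'b'
  B -> d : first terminal = 'd'
  B -> e : first terminal = 'e'
  B -> aS : first terminal = 'a'
  B -> fS : first terminal = 'f'
FIRST(B) = {a, b, d, e, f}
Count: 5

5


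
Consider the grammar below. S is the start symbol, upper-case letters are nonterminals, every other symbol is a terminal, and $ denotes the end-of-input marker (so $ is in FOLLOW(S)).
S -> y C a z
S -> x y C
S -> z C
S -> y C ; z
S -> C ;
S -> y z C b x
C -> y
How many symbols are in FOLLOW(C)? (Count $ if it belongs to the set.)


S is the start symbol and does not occur in any rule body, so FOLLOW(S) = {$}.
Examining every occurrence of C in a rule body:
  S -> y C a z : C is followed by terminal 'a' -> add 'a'
  S -> x y C : C is at the right end -> add FOLLOW(S) = {$}
  S -> z C : C is at the right end -> add FOLLOW(S) = {$} (already in the set)
  S -> y C ; z : C is followed by terminal ';' -> add ';'
  S -> C ; : C is followed by terminal ';' -> add ';' (already in the set)
  S -> y z C b x : C is followed by terminal 'b' -> add 'b'
  C -> y : C does not occur in the body -> contributes nothing
FOLLOW(C) = {;, a, b, $}
Count: 4

4


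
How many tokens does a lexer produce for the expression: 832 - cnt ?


Scanning '832 - cnt'
Token 1: '832' -> integer_literal
Token 2: '-' -> operator
Token 3: 'cnt' -> identifier
Total tokens: 3

3


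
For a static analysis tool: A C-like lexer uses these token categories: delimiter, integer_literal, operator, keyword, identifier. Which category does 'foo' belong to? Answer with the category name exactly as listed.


Token: 'foo'
Checking categories:
  identifier: YES
  integer_literal: no
  operator: no
  keyword: no
  delimiter: no
Category: identifier

identifier


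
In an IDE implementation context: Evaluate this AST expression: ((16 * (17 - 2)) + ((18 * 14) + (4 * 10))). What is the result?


Expression: ((16 * (17 - 2)) + ((18 * 14) + (4 * 10)))
Evaluating step by step:
  17 - 2 = 15
  16 * 15 = 240
  18 * 14 = 252
  4 * 10 = 40
  252 + 40 = 292
  240 + 292 = 532
Result: 532

532


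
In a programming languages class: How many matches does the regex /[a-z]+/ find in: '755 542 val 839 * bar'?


Pattern: /[a-z]+/ (identifiers)
Input: '755 542 val 839 * bar'
Scanning for matches:
  Match 1: 'val'
  Match 2: 'bar'
Total matches: 2

2


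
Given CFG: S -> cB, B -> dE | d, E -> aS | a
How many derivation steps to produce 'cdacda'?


Grammar: S -> cB, B -> dE | d, E -> aS | a
Deriving 'cdacda':
Step 1: S -> cB => cB
Step 2: B -> dE => cdE
Step 3: E -> aS => cdaS
Step 4: S -> cB => cdacB
Step 5: B -> dE => cdacdE
Step 6: E -> a => cdacda
Total derivation steps: 6

6


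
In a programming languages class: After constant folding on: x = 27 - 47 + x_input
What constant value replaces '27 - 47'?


Identifying constant sub-expression:
  Original: x = 27 - 47 + x_input
  27 and 47 are both compile-time constants
  Evaluating: 27 - 47 = -20
  After folding: x = -20 + x_input

-20


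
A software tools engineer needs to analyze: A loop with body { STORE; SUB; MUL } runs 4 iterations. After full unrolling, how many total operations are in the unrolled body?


Loop body operations: STORE, SUB, MUL (3 ops per iteration)
Unrolling 4 iterations:
  Iteration 1: STORE, SUB, MUL (3 ops)
  Iteration 2: STORE, SUB, MUL (3 ops)
  Iteration 3: STORE, SUB, MUL (3 ops)
  Iteration 4: STORE, SUB, MUL (3 ops)
Total: 4 iterations * 3 ops/iter = 12 operations

12


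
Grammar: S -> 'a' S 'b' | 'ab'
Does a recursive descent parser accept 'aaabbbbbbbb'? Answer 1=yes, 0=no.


Grammar accepts strings of the form a^n b^n (n >= 1)
Word: 'aaabbbbbbbb'
Counting: 3 a's and 8 b's
Check: 3 == 8? No
Mismatch: a-count != b-count
Rejected

0


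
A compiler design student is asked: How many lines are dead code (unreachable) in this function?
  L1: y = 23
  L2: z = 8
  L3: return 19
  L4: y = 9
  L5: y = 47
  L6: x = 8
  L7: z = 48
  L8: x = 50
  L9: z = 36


Analyzing control flow:
  L1: reachable (before return)
  L2: reachable (before return)
  L3: reachable (return statement)
  L4: DEAD (after return at L3)
  L5: DEAD (after return at L3)
  L6: DEAD (after return at L3)
  L7: DEAD (after return at L3)
  L8: DEAD (after return at L3)
  L9: DEAD (after return at L3)
Return at L3, total lines = 9
Dead lines: L4 through L9
Count: 6

6


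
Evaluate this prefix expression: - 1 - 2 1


Parsing prefix expression: - 1 - 2 1
Step 1: Innermost operation '- 2 1'
  2 - 1 = 1
Step 2: Outer operation '- 1 [1]'
  1 - 1 = 0

0


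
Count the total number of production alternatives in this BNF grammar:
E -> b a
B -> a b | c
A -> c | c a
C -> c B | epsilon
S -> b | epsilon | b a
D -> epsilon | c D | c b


Counting alternatives per rule:
  E: 1 alternative(s)
  B: 2 alternative(s)
  A: 2 alternative(s)
  C: 2 alternative(s)
  S: 3 alternative(s)
  D: 3 alternative(s)
Sum: 1 + 2 + 2 + 2 + 3 + 3 = 13

13


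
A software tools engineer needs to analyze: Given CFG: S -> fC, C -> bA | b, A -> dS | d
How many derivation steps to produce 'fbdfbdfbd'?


Grammar: S -> fC, C -> bA | b, A -> dS | d
Deriving 'fbdfbdfbd':
Step 1: S -> fC => fC
Step 2: C -> bA => fbA
Step 3: A -> dS => fbdS
Step 4: S -> fC => fbdfC
Step 5: C -> bA => fbdfbA
Step 6: A -> dS => fbdfbdS
Step 7: S -> fC => fbdfbdfC
Step 8: C -> bA => fbdfbdfbA
Step 9: A -> d => fbdfbdfbd
Total derivation steps: 9

9


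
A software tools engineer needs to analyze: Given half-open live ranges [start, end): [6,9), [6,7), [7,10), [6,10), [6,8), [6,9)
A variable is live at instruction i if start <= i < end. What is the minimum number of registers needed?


Live ranges:
  Var0: [6, 9)
  Var1: [6, 7)
  Var2: [7, 10)
  Var3: [6, 10)
  Var4: [6, 8)
  Var5: [6, 9)
Sweep-line events (position, delta, active):
  pos=6 start -> active=1
  pos=6 start -> active=2
  pos=6 start -> active=3
  pos=6 start -> active=4
  pos=6 start -> active=5
  pos=7 end -> active=4
  pos=7 start -> active=5
  pos=8 end -> active=4
  pos=9 end -> active=3
  pos=9 end -> active=2
  pos=10 end -> active=1
  pos=10 end -> active=0
Maximum simultaneous active: 5
Minimum registers needed: 5

5


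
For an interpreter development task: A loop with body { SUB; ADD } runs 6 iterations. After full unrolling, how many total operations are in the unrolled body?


Loop body operations: SUB, ADD (2 ops per iteration)
Unrolling 6 iterations:
  Iteration 1: SUB, ADD (2 ops)
  Iteration 2: SUB, ADD (2 ops)
  Iteration 3: SUB, ADD (2 ops)
  Iteration 4: SUB, ADD (2 ops)
  Iteration 5: SUB, ADD (2 ops)
  Iteration 6: SUB, ADD (2 ops)
Total: 6 iterations * 2 ops/iter = 12 operations

12


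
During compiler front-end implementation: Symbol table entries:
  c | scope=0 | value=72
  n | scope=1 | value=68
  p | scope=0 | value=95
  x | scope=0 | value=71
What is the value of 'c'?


Searching symbol table for 'c':
  c | scope=0 | value=72 <- MATCH
  n | scope=1 | value=68
  p | scope=0 | value=95
  x | scope=0 | value=71
Found 'c' at scope 0 with value 72

72


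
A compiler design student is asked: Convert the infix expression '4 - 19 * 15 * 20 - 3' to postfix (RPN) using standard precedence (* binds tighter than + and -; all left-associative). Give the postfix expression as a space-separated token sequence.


Applying the shunting-yard algorithm:
  Operand 4 -> output
  Push '-' onto operator stack -> op-stack: [-]
  Operand 19 -> output
  Push '*' onto operator stack -> op-stack: [-, *]
  Operand 15 -> output
  See '*' (prec 2); top '*' (prec 2) >= it -> pop '*' to output
  Push '*' onto operator stack -> op-stack: [-, *]
  Operand 20 -> output
  See '-' (prec 1); top '*' (prec 2) >= it -> pop '*' to output
  See '-' (prec 1); top '-' (prec 1) >= it -> pop '-' to output
  Push '-' onto operator stack -> op-stack: [-]
  Operand 3 -> output
  End of input: pop '-' to output
Postfix result: 4 19 15 * 20 * - 3 -

4 19 15 * 20 * - 3 -


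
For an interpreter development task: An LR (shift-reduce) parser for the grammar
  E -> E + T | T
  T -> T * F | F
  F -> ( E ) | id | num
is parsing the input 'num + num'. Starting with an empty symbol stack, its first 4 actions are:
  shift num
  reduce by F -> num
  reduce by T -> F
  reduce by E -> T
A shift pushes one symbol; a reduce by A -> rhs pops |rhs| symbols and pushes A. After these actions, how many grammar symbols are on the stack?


Tracking the symbol stack through each action:
  Action 1: shift 'num' : push -> stack = [num] (size 1)
  Action 2: reduce by F -> num : pop 1, push F -> stack = [F] (size 1)
  Action 3: reduce by T -> F : pop 1, push T -> stack = [T] (size 1)
  Action 4: reduce by E -> T : pop 1, push E -> stack = [E] (size 1)
Final stack size: 1

1


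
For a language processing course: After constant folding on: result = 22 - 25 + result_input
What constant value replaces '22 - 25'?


Identifying constant sub-expression:
  Original: result = 22 - 25 + result_input
  22 and 25 are both compile-time constants
  Evaluating: 22 - 25 = -3
  After folding: result = -3 + result_input

-3


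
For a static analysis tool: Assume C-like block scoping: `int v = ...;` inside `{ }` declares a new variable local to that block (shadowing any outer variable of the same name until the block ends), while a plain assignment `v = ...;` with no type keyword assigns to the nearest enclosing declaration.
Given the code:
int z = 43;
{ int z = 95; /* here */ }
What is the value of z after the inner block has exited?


Analyzing scoping rules:
Outer scope: declares z = 43
Inner block: 'int z = 95;' declares a NEW z that shadows the outer one
When the block exits the inner z goes out of scope; the outer z was never modified -> 43
Result: 43

43


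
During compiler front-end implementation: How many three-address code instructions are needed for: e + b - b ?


Expression: e + b - b
Generating three-address code (respecting * over +/- precedence):
  Instruction 1: t1 = e + b
  Instruction 2: t2 = t1 - b
Total instructions: 2

2


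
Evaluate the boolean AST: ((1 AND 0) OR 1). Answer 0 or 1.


Step 1: Evaluate inner node
  1 AND 0 = 0
Step 2: Evaluate root node
  0 OR 1 = 1

1


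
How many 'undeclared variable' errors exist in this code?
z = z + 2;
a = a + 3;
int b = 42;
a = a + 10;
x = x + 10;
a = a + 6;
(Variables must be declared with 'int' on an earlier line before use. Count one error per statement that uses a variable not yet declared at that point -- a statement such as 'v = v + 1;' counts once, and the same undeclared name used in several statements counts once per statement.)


Scanning code line by line:
  Line 1: use 'z' -> ERROR (undeclared)
  Line 2: use 'a' -> ERROR (undeclared)
  Line 3: declare 'b' -> declared = ['b']
  Line 4: use 'a' -> ERROR (undeclared)
  Line 5: use 'x' -> ERROR (undeclared)
  Line 6: use 'a' -> ERROR (undeclared)
Total undeclared variable errors: 5

5


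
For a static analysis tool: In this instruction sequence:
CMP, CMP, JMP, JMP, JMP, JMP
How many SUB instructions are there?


Scanning instruction sequence for SUB:
  Position 1: CMP
  Position 2: CMP
  Position 3: JMP
  Position 4: JMP
  Position 5: JMP
  Position 6: JMP
Matches at positions: []
Total SUB count: 0

0


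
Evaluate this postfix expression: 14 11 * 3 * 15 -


Processing tokens left to right:
Push 14, Push 11
Pop 14 and 11, compute 14 * 11 = 154, push 154
Push 3
Pop 154 and 3, compute 154 * 3 = 462, push 462
Push 15
Pop 462 and 15, compute 462 - 15 = 447, push 447
Stack result: 447

447


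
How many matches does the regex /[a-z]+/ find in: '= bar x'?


Pattern: /[a-z]+/ (identifiers)
Input: '= bar x'
Scanning for matches:
  Match 1: 'bar'
  Match 2: 'x'
Total matches: 2

2


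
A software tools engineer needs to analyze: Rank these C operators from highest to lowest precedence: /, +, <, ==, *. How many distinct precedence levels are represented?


Looking up precedence for each operator:
  / -> precedence 6
  + -> precedence 5
  < -> precedence 4
  == -> precedence 3
  * -> precedence 6
Sorted highest to lowest: /, *, +, <, ==
Distinct precedence values: [6, 5, 4, 3]
Number of distinct levels: 4

4


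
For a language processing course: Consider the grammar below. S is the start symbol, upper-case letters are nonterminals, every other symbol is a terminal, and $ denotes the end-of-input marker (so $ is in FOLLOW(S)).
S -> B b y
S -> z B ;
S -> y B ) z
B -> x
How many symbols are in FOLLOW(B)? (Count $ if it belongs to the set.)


S is the start symbol and does not occur in any rule body, so FOLLOW(S) = {$}.
Examining every occurrence of B in a rule body:
  S -> B b y : B is followed by terminal 'b' -> add 'b'
  S -> z B ; : B is followed by terminal ';' -> add ';'
  S -> y B ) z : B is followed by terminal ')' -> add ')'
  B -> x : B does not occur in the body -> contributes nothing
FOLLOW(B) = {), ;, b}
Count: 3

3


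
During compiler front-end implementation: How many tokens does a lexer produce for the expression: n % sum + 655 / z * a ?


Scanning 'n % sum + 655 / z * a'
Token 1: 'n' -> identifier
Token 2: '%' -> operator
Token 3: 'sum' -> identifier
Token 4: '+' -> operator
Token 5: '655' -> integer_literal
Token 6: '/' -> operator
Token 7: 'z' -> identifier
Token 8: '*' -> operator
Token 9: 'a' -> identifier
Total tokens: 9

9


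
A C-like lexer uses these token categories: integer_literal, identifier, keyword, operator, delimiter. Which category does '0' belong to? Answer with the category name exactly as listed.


Token: '0'
Checking categories:
  identifier: no
  integer_literal: YES
  operator: no
  keyword: no
  delimiter: no
Category: integer_literal

integer_literal


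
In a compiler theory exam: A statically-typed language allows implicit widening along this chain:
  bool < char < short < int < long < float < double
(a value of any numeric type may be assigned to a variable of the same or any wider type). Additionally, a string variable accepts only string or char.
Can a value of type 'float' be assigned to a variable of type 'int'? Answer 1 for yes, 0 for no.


Target variable type: int
Source value type: float
Numeric ranks: float=5, int=3
Widening allowed iff rank(source) <= rank(target): 5 <= 3? No
Result: 0

0


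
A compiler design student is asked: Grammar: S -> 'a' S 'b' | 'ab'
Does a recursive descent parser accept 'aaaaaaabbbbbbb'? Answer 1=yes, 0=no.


Grammar accepts strings of the form a^n b^n (n >= 1)
Word: 'aaaaaaabbbbbbb'
Counting: 7 a's and 7 b's
Check: 7 == 7? Yes
Derivation (S -> aSb applied 6 time(s), then S -> ab): S => aSb => aaSbb => aaaSbbb => aaaaSbbbb => aaaaaSbbbbb => aaaaaaSbbbbbb => aaaaaaabbbbbbb
Accepted

1


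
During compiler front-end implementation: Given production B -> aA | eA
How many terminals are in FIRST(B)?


Production: B -> aA | eA
Examining each alternative for leading terminals:
  B -> aA : first terminal = 'a'
  B -> eA : first terminal = 'e'
FIRST(B) = {a, e}
Count: 2

2


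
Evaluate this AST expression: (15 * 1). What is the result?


Expression: (15 * 1)
Evaluating step by step:
  15 * 1 = 15
Result: 15

15


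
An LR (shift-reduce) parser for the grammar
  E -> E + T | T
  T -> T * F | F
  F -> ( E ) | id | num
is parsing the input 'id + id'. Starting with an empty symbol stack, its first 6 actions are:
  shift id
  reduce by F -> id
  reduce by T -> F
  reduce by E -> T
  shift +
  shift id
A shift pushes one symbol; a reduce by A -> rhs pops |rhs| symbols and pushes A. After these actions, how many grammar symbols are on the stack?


Tracking the symbol stack through each action:
  Action 1: shift 'id' : push -> stack = [id] (size 1)
  Action 2: reduce by F -> id : pop 1, push F -> stack = [F] (size 1)
  Action 3: reduce by T -> F : pop 1, push T -> stack = [T] (size 1)
  Action 4: reduce by E -> T : pop 1, push E -> stack = [E] (size 1)
  Action 5: shift '+' : push -> stack = [E, +] (size 2)
  Action 6: shift 'id' : push -> stack = [E, +, id] (size 3)
Final stack size: 3

3


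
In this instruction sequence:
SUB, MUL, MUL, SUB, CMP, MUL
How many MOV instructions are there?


Scanning instruction sequence for MOV:
  Position 1: SUB
  Position 2: MUL
  Position 3: MUL
  Position 4: SUB
  Position 5: CMP
  Position 6: MUL
Matches at positions: []
Total MOV count: 0

0


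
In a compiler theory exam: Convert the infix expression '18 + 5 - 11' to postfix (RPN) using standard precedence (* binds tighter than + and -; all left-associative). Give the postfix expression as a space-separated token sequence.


Applying the shunting-yard algorithm:
  Operand 18 -> output
  Push '+' onto operator stack -> op-stack: [+]
  Operand 5 -> output
  See '-' (prec 1); top '+' (prec 1) >= it -> pop '+' to output
  Push '-' onto operator stack -> op-stack: [-]
  Operand 11 -> output
  End of input: pop '-' to output
Postfix result: 18 5 + 11 -

18 5 + 11 -


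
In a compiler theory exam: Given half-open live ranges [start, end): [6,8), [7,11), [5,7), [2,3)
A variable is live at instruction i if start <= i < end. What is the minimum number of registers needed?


Live ranges:
  Var0: [6, 8)
  Var1: [7, 11)
  Var2: [5, 7)
  Var3: [2, 3)
Sweep-line events (position, delta, active):
  pos=2 start -> active=1
  pos=3 end -> active=0
  pos=5 start -> active=1
  pos=6 start -> active=2
  pos=7 end -> active=1
  pos=7 start -> active=2
  pos=8 end -> active=1
  pos=11 end -> active=0
Maximum simultaneous active: 2
Minimum registers needed: 2

2


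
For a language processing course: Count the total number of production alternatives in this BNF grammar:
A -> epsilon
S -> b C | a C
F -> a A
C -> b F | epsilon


Counting alternatives per rule:
  A: 1 alternative(s)
  S: 2 alternative(s)
  F: 1 alternative(s)
  C: 2 alternative(s)
Sum: 1 + 2 + 1 + 2 = 6

6


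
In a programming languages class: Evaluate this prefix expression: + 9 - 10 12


Parsing prefix expression: + 9 - 10 12
Step 1: Innermost operation '- 10 12'
  10 - 12 = -2
Step 2: Outer operation '+ 9 [-2]'
  9 + -2 = 7

7


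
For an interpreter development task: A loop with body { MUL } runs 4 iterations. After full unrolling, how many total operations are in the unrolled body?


Loop body operations: MUL (1 op per iteration)
Unrolling 4 iterations:
  Iteration 1: MUL (1 ops)
  Iteration 2: MUL (1 ops)
  Iteration 3: MUL (1 ops)
  Iteration 4: MUL (1 ops)
Total: 4 iterations * 1 ops/iter = 4 operations

4


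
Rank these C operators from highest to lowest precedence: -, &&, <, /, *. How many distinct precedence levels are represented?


Looking up precedence for each operator:
  - -> precedence 5
  && -> precedence 2
  < -> precedence 4
  / -> precedence 6
  * -> precedence 6
Sorted highest to lowest: /, *, -, <, &&
Distinct precedence values: [6, 5, 4, 2]
Number of distinct levels: 4

4


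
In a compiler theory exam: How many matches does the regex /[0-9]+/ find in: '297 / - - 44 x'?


Pattern: /[0-9]+/ (int literals)
Input: '297 / - - 44 x'
Scanning for matches:
  Match 1: '297'
  Match 2: '44'
Total matches: 2

2


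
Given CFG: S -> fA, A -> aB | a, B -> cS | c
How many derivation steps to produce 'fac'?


Grammar: S -> fA, A -> aB | a, B -> cS | c
Deriving 'fac':
Step 1: S -> fA => fA
Step 2: A -> aB => faB
Step 3: B -> c => fac
Total derivation steps: 3

3


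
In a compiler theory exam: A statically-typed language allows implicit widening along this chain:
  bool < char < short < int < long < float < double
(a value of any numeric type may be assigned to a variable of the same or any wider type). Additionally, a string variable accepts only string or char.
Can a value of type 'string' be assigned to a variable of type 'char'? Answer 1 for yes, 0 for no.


Target variable type: char
Source value type: string
Rule: string cannot widen to any numeric type
Result: 0

0


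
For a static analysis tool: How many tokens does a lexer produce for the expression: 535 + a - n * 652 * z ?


Scanning '535 + a - n * 652 * z'
Token 1: '535' -> integer_literal
Token 2: '+' -> operator
Token 3: 'a' -> identifier
Token 4: '-' -> operator
Token 5: 'n' -> identifier
Token 6: '*' -> operator
Token 7: '652' -> integer_literal
Token 8: '*' -> operator
Token 9: 'z' -> identifier
Total tokens: 9

9


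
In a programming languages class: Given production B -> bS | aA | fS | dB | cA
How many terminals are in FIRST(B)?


Production: B -> bS | aA | fS | dB | cA
Examining each alternative for leading terminals:
  B -> bS : first terminal = 'b'
  B -> aA : first terminal = 'a'
  B -> fS : first terminal = 'f'
  B -> dB : first terminal = 'd'
  B -> cA : first terminal = 'c'
FIRST(B) = {a, b, c, d, f}
Count: 5

5


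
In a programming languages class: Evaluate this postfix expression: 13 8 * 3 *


Processing tokens left to right:
Push 13, Push 8
Pop 13 and 8, compute 13 * 8 = 104, push 104
Push 3
Pop 104 and 3, compute 104 * 3 = 312, push 312
Stack result: 312

312


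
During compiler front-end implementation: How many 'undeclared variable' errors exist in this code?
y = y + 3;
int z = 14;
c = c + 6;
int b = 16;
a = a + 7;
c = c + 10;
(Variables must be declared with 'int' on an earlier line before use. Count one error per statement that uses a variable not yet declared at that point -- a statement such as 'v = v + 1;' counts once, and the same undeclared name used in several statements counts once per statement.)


Scanning code line by line:
  Line 1: use 'y' -> ERROR (undeclared)
  Line 2: declare 'z' -> declared = ['z']
  Line 3: use 'c' -> ERROR (undeclared)
  Line 4: declare 'b' -> declared = ['b', 'z']
  Line 5: use 'a' -> ERROR (undeclared)
  Line 6: use 'c' -> ERROR (undeclared)
Total undeclared variable errors: 4

4


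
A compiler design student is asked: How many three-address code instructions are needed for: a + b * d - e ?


Expression: a + b * d - e
Generating three-address code (respecting * over +/- precedence):
  Instruction 1: t1 = b * d
  Instruction 2: t2 = a + t1
  Instruction 3: t3 = t2 - e
Total instructions: 3

3


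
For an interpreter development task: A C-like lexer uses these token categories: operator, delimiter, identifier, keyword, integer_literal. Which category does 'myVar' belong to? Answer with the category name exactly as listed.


Token: 'myVar'
Checking categories:
  identifier: YES
  integer_literal: no
  operator: no
  keyword: no
  delimiter: no
Category: identifier

identifier


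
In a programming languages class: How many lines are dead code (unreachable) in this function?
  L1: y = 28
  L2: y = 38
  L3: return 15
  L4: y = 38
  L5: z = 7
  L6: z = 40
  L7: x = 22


Analyzing control flow:
  L1: reachable (before return)
  L2: reachable (before return)
  L3: reachable (return statement)
  L4: DEAD (after return at L3)
  L5: DEAD (after return at L3)
  L6: DEAD (after return at L3)
  L7: DEAD (after return at L3)
Return at L3, total lines = 7
Dead lines: L4 through L7
Count: 4

4


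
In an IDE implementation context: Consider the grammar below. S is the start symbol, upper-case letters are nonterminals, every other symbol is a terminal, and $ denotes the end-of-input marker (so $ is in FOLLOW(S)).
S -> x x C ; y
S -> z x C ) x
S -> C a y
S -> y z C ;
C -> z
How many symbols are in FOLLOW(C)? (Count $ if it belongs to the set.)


S is the start symbol and does not occur in any rule body, so FOLLOW(S) = {$}.
Examining every occurrence of C in a rule body:
  S -> x x C ; y : C is followed by terminal ';' -> add ';'
  S -> z x C ) x : C is followed by terminal ')' -> add ')'
  S -> C a y : C is followed by terminal 'a' -> add 'a'
  S -> y z C ; : C is followed by terminal ';' -> add ';' (already in the set)
  C -> z : C does not occur in the body -> contributes nothing
FOLLOW(C) = {), ;, a}
Count: 3

3


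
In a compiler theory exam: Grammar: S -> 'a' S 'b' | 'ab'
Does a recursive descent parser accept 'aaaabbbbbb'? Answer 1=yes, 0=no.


Grammar accepts strings of the form a^n b^n (n >= 1)
Word: 'aaaabbbbbb'
Counting: 4 a's and 6 b's
Check: 4 == 6? No
Mismatch: a-count != b-count
Rejected

0


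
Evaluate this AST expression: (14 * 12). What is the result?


Expression: (14 * 12)
Evaluating step by step:
  14 * 12 = 168
Result: 168

168


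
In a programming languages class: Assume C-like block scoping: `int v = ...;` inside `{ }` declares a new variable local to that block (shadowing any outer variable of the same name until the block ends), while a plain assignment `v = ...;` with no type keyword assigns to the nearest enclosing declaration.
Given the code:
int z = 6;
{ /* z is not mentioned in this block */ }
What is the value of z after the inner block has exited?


Analyzing scoping rules:
Outer scope: declares z = 6
Inner block: z is neither redeclared nor assigned -> unchanged
After the block -> 6
Result: 6

6


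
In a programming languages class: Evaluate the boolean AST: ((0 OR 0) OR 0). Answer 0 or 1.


Step 1: Evaluate inner node
  0 OR 0 = 0
Step 2: Evaluate root node
  0 OR 0 = 0

0


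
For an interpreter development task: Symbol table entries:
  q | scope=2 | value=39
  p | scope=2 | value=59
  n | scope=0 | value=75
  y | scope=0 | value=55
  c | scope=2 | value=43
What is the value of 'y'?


Searching symbol table for 'y':
  q | scope=2 | value=39
  p | scope=2 | value=59
  n | scope=0 | value=75
  y | scope=0 | value=55 <- MATCH
  c | scope=2 | value=43
Found 'y' at scope 0 with value 55

55


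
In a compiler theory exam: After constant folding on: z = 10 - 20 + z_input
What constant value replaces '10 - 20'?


Identifying constant sub-expression:
  Original: z = 10 - 20 + z_input
  10 and 20 are both compile-time constants
  Evaluating: 10 - 20 = -10
  After folding: z = -10 + z_input

-10


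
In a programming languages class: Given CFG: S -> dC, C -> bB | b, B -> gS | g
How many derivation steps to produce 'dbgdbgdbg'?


Grammar: S -> dC, C -> bB | b, B -> gS | g
Deriving 'dbgdbgdbg':
Step 1: S -> dC => dC
Step 2: C -> bB => dbB
Step 3: B -> gS => dbgS
Step 4: S -> dC => dbgdC
Step 5: C -> bB => dbgdbB
Step 6: B -> gS => dbgdbgS
Step 7: S -> dC => dbgdbgdC
Step 8: C -> bB => dbgdbgdbB
Step 9: B -> g => dbgdbgdbg
Total derivation steps: 9

9


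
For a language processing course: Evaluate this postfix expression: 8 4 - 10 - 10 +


Processing tokens left to right:
Push 8, Push 4
Pop 8 and 4, compute 8 - 4 = 4, push 4
Push 10
Pop 4 and 10, compute 4 - 10 = -6, push -6
Push 10
Pop -6 and 10, compute -6 + 10 = 4, push 4
Stack result: 4

4


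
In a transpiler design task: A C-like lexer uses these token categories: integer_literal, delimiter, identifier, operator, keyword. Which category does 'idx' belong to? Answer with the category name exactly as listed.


Token: 'idx'
Checking categories:
  identifier: YES
  integer_literal: no
  operator: no
  keyword: no
  delimiter: no
Category: identifier

identifier


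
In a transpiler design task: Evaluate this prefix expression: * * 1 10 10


Parsing prefix expression: * * 1 10 10
Step 1: Innermost operation '* 1 10'
  1 * 10 = 10
Step 2: Outer operation '* [10] 10'
  10 * 10 = 100

100


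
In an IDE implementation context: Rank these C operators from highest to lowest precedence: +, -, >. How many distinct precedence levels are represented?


Looking up precedence for each operator:
  + -> precedence 5
  - -> precedence 5
  > -> precedence 4
Sorted highest to lowest: +, -, >
Distinct precedence values: [5, 4]
Number of distinct levels: 2

2


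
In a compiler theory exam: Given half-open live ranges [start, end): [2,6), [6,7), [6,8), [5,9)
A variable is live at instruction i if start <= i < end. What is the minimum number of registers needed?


Live ranges:
  Var0: [2, 6)
  Var1: [6, 7)
  Var2: [6, 8)
  Var3: [5, 9)
Sweep-line events (position, delta, active):
  pos=2 start -> active=1
  pos=5 start -> active=2
  pos=6 end -> active=1
  pos=6 start -> active=2
  pos=6 start -> active=3
  pos=7 end -> active=2
  pos=8 end -> active=1
  pos=9 end -> active=0
Maximum simultaneous active: 3
Minimum registers needed: 3

3


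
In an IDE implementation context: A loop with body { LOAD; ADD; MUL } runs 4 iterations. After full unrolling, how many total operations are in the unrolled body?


Loop body operations: LOAD, ADD, MUL (3 ops per iteration)
Unrolling 4 iterations:
  Iteration 1: LOAD, ADD, MUL (3 ops)
  Iteration 2: LOAD, ADD, MUL (3 ops)
  Iteration 3: LOAD, ADD, MUL (3 ops)
  Iteration 4: LOAD, ADD, MUL (3 ops)
Total: 4 iterations * 3 ops/iter = 12 operations

12


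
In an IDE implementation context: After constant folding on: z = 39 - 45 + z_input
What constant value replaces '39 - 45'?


Identifying constant sub-expression:
  Original: z = 39 - 45 + z_input
  39 and 45 are both compile-time constants
  Evaluating: 39 - 45 = -6
  After folding: z = -6 + z_input

-6


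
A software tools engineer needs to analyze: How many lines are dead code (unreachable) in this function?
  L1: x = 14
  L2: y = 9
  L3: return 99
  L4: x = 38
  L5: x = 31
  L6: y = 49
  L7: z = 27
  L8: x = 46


Analyzing control flow:
  L1: reachable (before return)
  L2: reachable (before return)
  L3: reachable (return statement)
  L4: DEAD (after return at L3)
  L5: DEAD (after return at L3)
  L6: DEAD (after return at L3)
  L7: DEAD (after return at L3)
  L8: DEAD (after return at L3)
Return at L3, total lines = 8
Dead lines: L4 through L8
Count: 5

5


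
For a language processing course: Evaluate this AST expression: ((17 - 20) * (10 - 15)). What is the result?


Expression: ((17 - 20) * (10 - 15))
Evaluating step by step:
  17 - 20 = -3
  10 - 15 = -5
  -3 * -5 = 15
Result: 15

15


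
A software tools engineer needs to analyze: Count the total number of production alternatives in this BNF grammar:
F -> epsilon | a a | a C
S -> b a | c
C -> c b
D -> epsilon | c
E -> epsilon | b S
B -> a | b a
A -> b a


Counting alternatives per rule:
  F: 3 alternative(s)
  S: 2 alternative(s)
  C: 1 alternative(s)
  D: 2 alternative(s)
  E: 2 alternative(s)
  B: 2 alternative(s)
  A: 1 alternative(s)
Sum: 3 + 2 + 1 + 2 + 2 + 2 + 1 = 13

13


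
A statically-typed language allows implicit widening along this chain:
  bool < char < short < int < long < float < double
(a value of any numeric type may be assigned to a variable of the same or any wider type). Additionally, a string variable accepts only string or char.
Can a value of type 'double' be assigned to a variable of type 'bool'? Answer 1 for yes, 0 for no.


Target variable type: bool
Source value type: double
Numeric ranks: double=6, bool=0
Widening allowed iff rank(source) <= rank(target): 6 <= 0? No
Result: 0

0


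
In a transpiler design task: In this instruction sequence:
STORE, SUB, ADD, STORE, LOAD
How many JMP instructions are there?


Scanning instruction sequence for JMP:
  Position 1: STORE
  Position 2: SUB
  Position 3: ADD
  Position 4: STORE
  Position 5: LOAD
Matches at positions: []
Total JMP count: 0

0


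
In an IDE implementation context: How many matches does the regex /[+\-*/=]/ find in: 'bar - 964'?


Pattern: /[+\-*/=]/ (operators)
Input: 'bar - 964'
Scanning for matches:
  Match 1: '-'
Total matches: 1

1


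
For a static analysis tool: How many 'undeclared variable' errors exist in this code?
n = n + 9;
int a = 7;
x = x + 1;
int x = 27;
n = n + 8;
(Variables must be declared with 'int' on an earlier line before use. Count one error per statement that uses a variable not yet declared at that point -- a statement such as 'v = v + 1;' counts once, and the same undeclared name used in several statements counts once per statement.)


Scanning code line by line:
  Line 1: use 'n' -> ERROR (undeclared)
  Line 2: declare 'a' -> declared = ['a']
  Line 3: use 'x' -> ERROR (undeclared)
  Line 4: declare 'x' -> declared = ['a', 'x']
  Line 5: use 'n' -> ERROR (undeclared)
Total undeclared variable errors: 3

3


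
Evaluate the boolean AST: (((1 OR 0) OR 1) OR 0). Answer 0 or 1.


Step 1: Evaluate inner node
  1 OR 0 = 1
Step 2: Evaluate next node
  1 OR 1 = 1
Step 3: Evaluate root node
  1 OR 0 = 1

1


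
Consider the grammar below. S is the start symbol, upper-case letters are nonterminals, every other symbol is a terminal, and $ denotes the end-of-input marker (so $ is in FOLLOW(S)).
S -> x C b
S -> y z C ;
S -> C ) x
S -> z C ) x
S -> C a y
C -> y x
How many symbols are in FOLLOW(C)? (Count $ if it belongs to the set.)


S is the start symbol and does not occur in any rule body, so FOLLOW(S) = {$}.
Examining every occurrence of C in a rule body:
  S -> x C b : C is followed by terminal 'b' -> add 'b'
  S -> y z C ; : C is followed by terminal ';' -> add ';'
  S -> C ) x : C is followed by terminal ')' -> add ')'
  S -> z C ) x : C is followed by terminal ')' -> add ')' (already in the set)
  S -> C a y : C is followed by terminal 'a' -> add 'a'
  C -> y x : C does not occur in the body -> contributes nothing
FOLLOW(C) = {), ;, a, b}
Count: 4

4


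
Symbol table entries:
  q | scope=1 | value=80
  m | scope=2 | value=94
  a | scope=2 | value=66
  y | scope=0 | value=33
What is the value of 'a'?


Searching symbol table for 'a':
  q | scope=1 | value=80
  m | scope=2 | value=94
  a | scope=2 | value=66 <- MATCH
  y | scope=0 | value=33
Found 'a' at scope 2 with value 66

66


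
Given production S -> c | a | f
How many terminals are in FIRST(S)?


Production: S -> c | a | f
Examining each alternative for leading terminals:
  S -> c : first terminal = 'c'
  S -> a : first terminal = 'a'
  S -> f : first terminal = 'f'
FIRST(S) = {a, c, f}
Count: 3

3


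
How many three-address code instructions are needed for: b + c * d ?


Expression: b + c * d
Generating three-address code (respecting * over +/- precedence):
  Instruction 1: t1 = c * d
  Instruction 2: t2 = b + t1
Total instructions: 2

2


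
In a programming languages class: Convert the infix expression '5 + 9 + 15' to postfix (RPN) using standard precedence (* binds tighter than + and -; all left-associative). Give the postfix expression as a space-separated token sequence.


Applying the shunting-yard algorithm:
  Operand 5 -> output
  Push '+' onto operator stack -> op-stack: [+]
  Operand 9 -> output
  See '+' (prec 1); top '+' (prec 1) >= it -> pop '+' to output
  Push '+' onto operator stack -> op-stack: [+]
  Operand 15 -> output
  End of input: pop '+' to output
Postfix result: 5 9 + 15 +

5 9 + 15 +


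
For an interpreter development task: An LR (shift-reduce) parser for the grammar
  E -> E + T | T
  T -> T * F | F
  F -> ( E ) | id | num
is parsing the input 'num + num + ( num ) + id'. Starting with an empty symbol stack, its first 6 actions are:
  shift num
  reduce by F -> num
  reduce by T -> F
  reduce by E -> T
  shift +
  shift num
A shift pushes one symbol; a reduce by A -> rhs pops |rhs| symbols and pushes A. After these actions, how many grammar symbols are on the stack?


Tracking the symbol stack through each action:
  Action 1: shift 'num' : push -> stack = [num] (size 1)
  Action 2: reduce by F -> num : pop 1, push F -> stack = [F] (size 1)
  Action 3: reduce by T -> F : pop 1, push T -> stack = [T] (size 1)
  Action 4: reduce by E -> T : pop 1, push E -> stack = [E] (size 1)
  Action 5: shift '+' : push -> stack = [E, +] (size 2)
  Action 6: shift 'num' : push -> stack = [E, +, num] (size 3)
Final stack size: 3

3


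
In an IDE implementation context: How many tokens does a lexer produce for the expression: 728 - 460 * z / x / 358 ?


Scanning '728 - 460 * z / x / 358'
Token 1: '728' -> integer_literal
Token 2: '-' -> operator
Token 3: '460' -> integer_literal
Token 4: '*' -> operator
Token 5: 'z' -> identifier
Token 6: '/' -> operator
Token 7: 'x' -> identifier
Token 8: '/' -> operator
Token 9: '358' -> integer_literal
Total tokens: 9

9


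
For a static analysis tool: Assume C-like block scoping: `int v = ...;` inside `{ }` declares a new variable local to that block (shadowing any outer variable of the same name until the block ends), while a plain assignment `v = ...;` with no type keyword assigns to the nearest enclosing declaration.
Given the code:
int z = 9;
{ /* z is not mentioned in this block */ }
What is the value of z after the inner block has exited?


Analyzing scoping rules:
Outer scope: declares z = 9
Inner block: z is neither redeclared nor assigned -> unchanged
After the block -> 9
Result: 9

9


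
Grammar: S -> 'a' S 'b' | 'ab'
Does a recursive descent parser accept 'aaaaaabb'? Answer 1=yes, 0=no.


Grammar accepts strings of the form a^n b^n (n >= 1)
Word: 'aaaaaabb'
Counting: 6 a's and 2 b's
Check: 6 == 2? No
Mismatch: a-count != b-count
Rejected

0


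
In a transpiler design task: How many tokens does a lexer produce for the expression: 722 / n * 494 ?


Scanning '722 / n * 494'
Token 1: '722' -> integer_literal
Token 2: '/' -> operator
Token 3: 'n' -> identifier
Token 4: '*' -> operator
Token 5: '494' -> integer_literal
Total tokens: 5

5


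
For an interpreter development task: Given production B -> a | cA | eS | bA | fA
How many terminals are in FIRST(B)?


Production: B -> a | cA | eS | bA | fA
Examining each alternative for leading terminals:
  B -> a : first terminal = 'a'
  B -> cA : first terminal = 'c'
  B -> eS : first terminal = 'e'
  B -> bA : first terminal = 'b'
  B -> fA : first terminal = 'f'
FIRST(B) = {a, b, c, e, f}
Count: 5

5


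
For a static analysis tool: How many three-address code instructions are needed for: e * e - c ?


Expression: e * e - c
Generating three-address code (respecting * over +/- precedence):
  Instruction 1: t1 = e * e
  Instruction 2: t2 = t1 - c
Total instructions: 2

2


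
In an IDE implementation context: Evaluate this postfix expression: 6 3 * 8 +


Processing tokens left to right:
Push 6, Push 3
Pop 6 and 3, compute 6 * 3 = 18, push 18
Push 8
Pop 18 and 8, compute 18 + 8 = 26, push 26
Stack result: 26

26


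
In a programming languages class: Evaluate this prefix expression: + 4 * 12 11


Parsing prefix expression: + 4 * 12 11
Step 1: Innermost operation '* 12 11'
  12 * 11 = 132
Step 2: Outer operation '+ 4 [132]'
  4 + 132 = 136

136


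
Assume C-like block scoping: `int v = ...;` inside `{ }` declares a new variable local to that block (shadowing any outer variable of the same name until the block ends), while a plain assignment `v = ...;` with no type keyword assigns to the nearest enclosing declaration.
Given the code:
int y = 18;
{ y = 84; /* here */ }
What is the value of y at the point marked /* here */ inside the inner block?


Analyzing scoping rules:
Outer scope: declares y = 18
Inner block: 'y = 84;' has no type keyword, so it is an assignment to the outer y (no shadowing)
Inside the block, after the assignment -> 84
Result: 84

84


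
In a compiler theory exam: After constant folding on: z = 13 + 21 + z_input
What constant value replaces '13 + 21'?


Identifying constant sub-expression:
  Original: z = 13 + 21 + z_input
  13 and 21 are both compile-time constants
  Evaluating: 13 + 21 = 34
  After folding: z = 34 + z_input

34


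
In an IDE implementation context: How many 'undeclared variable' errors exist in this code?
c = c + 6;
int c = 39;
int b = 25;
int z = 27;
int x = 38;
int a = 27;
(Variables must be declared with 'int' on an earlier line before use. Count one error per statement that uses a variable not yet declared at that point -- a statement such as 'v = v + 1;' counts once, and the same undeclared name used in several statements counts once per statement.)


Scanning code line by line:
  Line 1: use 'c' -> ERROR (undeclared)
  Line 2: declare 'c' -> declared = ['c']
  Line 3: declare 'b' -> declared = ['b', 'c']
  Line 4: declare 'z' -> declared = ['b', 'c', 'z']
  Line 5: declare 'x' -> declared = ['b', 'c', 'x', 'z']
  Line 6: declare 'a' -> declared = ['a', 'b', 'c', 'x', 'z']
Total undeclared variable errors: 1

1
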